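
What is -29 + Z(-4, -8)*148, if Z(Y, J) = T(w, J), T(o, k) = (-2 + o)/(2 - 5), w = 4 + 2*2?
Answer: -325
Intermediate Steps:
w = 8 (w = 4 + 4 = 8)
T(o, k) = ⅔ - o/3 (T(o, k) = (-2 + o)/(-3) = (-2 + o)*(-⅓) = ⅔ - o/3)
Z(Y, J) = -2 (Z(Y, J) = ⅔ - ⅓*8 = ⅔ - 8/3 = -2)
-29 + Z(-4, -8)*148 = -29 - 2*148 = -29 - 296 = -325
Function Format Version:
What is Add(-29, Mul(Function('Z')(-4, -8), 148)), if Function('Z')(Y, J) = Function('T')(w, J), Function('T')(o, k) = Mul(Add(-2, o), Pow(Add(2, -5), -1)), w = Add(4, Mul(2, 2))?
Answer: -325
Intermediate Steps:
w = 8 (w = Add(4, 4) = 8)
Function('T')(o, k) = Add(Rational(2, 3), Mul(Rational(-1, 3), o)) (Function('T')(o, k) = Mul(Add(-2, o), Pow(-3, -1)) = Mul(Add(-2, o), Rational(-1, 3)) = Add(Rational(2, 3), Mul(Rational(-1, 3), o)))
Function('Z')(Y, J) = -2 (Function('Z')(Y, J) = Add(Rational(2, 3), Mul(Rational(-1, 3), 8)) = Add(Rational(2, 3), Rational(-8, 3)) = -2)
Add(-29, Mul(Function('Z')(-4, -8), 148)) = Add(-29, Mul(-2, 148)) = Add(-29, -296) = -325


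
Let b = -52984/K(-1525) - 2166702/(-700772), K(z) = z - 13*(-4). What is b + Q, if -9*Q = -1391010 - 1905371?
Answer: 567168306638947/1548355734 ≈ 3.6630e+5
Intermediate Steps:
K(z) = 52 + z (K(z) = z + 52 = 52 + z)
Q = 3296381/9 (Q = -(-1391010 - 1905371)/9 = -⅑*(-3296381) = 3296381/9 ≈ 3.6626e+5)
b = 20160627847/516118578 (b = -52984/(52 - 1525) - 2166702/(-700772) = -52984/(-1473) - 2166702*(-1/700772) = -52984*(-1/1473) + 1083351/350386 = 52984/1473 + 1083351/350386 = 20160627847/516118578 ≈ 39.062)
b + Q = 20160627847/516118578 + 3296381/9 = 567168306638947/1548355734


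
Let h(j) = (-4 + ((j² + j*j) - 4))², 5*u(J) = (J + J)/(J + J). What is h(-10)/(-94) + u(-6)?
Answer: -92113/235 ≈ -391.97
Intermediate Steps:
u(J) = ⅕ (u(J) = ((J + J)/(J + J))/5 = ((2*J)/((2*J)))/5 = ((2*J)*(1/(2*J)))/5 = (⅕)*1 = ⅕)
h(j) = (-8 + 2*j²)² (h(j) = (-4 + ((j² + j²) - 4))² = (-4 + (2*j² - 4))² = (-4 + (-4 + 2*j²))² = (-8 + 2*j²)²)
h(-10)/(-94) + u(-6) = (4*(-4 + (-10)²)²)/(-94) + ⅕ = (4*(-4 + 100)²)*(-1/94) + ⅕ = (4*96²)*(-1/94) + ⅕ = (4*9216)*(-1/94) + ⅕ = 36864*(-1/94) + ⅕ = -18432/47 + ⅕ = -92113/235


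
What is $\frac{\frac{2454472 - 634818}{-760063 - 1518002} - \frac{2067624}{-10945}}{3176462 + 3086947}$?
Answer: $\frac{938053150906}{31233643230827565} \approx 3.0033 \cdot 10^{-5}$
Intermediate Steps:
$\frac{\frac{2454472 - 634818}{-760063 - 1518002} - \frac{2067624}{-10945}}{3176462 + 3086947} = \frac{\frac{1819654}{-2278065} - - \frac{2067624}{10945}}{6263409} = \left(1819654 \left(- \frac{1}{2278065}\right) + \frac{2067624}{10945}\right) \frac{1}{6263409} = \left(- \frac{1819654}{2278065} + \frac{2067624}{10945}\right) \frac{1}{6263409} = \frac{938053150906}{4986684285} \cdot \frac{1}{6263409} = \frac{938053150906}{31233643230827565}$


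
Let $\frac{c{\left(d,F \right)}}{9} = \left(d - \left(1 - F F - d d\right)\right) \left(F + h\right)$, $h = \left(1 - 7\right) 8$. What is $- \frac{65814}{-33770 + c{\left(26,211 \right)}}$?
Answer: $- \frac{32907}{33153452} \approx -0.00099257$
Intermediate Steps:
$h = -48$ ($h = \left(-6\right) 8 = -48$)
$c{\left(d,F \right)} = 9 \left(-48 + F\right) \left(-1 + d + F^{2} + d^{2}\right)$ ($c{\left(d,F \right)} = 9 \left(d - \left(1 - F F - d d\right)\right) \left(F - 48\right) = 9 \left(d - \left(1 - F^{2} - d^{2}\right)\right) \left(-48 + F\right) = 9 \left(d + \left(-1 + F^{2} + d^{2}\right)\right) \left(-48 + F\right) = 9 \left(-1 + d + F^{2} + d^{2}\right) \left(-48 + F\right) = 9 \left(-48 + F\right) \left(-1 + d + F^{2} + d^{2}\right)$)
$- \frac{65814}{-33770 + c{\left(26,211 \right)}} = - \frac{65814}{-33770 + \left(432 - 11232 - 432 \cdot 211^{2} - 432 \cdot 26^{2} - 1899 + 9 \cdot 211^{3} + 9 \cdot 211 \cdot 26 + 9 \cdot 211 \cdot 26^{2}\right)} = - \frac{65814}{-33770 + \left(432 - 11232 - 19233072 - 292032 - 1899 + 9 \cdot 9393931 + 49374 + 9 \cdot 211 \cdot 676\right)} = - \frac{65814}{-33770 + \left(432 - 11232 - 19233072 - 292032 - 1899 + 84545379 + 49374 + 1283724\right)} = - \frac{65814}{-33770 + 66340674} = - \frac{65814}{66306904} = \left(-65814\right) \frac{1}{66306904} = - \frac{32907}{33153452}$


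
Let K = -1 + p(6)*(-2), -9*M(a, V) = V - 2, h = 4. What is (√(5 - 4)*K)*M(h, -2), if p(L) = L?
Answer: -52/9 ≈ -5.7778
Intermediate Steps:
M(a, V) = 2/9 - V/9 (M(a, V) = -(V - 2)/9 = -(-2 + V)/9 = 2/9 - V/9)
K = -13 (K = -1 + 6*(-2) = -1 - 12 = -13)
(√(5 - 4)*K)*M(h, -2) = (√(5 - 4)*(-13))*(2/9 - ⅑*(-2)) = (√1*(-13))*(2/9 + 2/9) = (1*(-13))*(4/9) = -13*4/9 = -52/9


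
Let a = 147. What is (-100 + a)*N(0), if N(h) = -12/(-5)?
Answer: 564/5 ≈ 112.80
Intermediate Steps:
N(h) = 12/5 (N(h) = -12*(-⅕) = 12/5)
(-100 + a)*N(0) = (-100 + 147)*(12/5) = 47*(12/5) = 564/5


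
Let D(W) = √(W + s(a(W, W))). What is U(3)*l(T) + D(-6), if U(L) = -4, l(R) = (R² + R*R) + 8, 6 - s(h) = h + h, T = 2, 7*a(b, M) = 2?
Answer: -64 + 2*I*√7/7 ≈ -64.0 + 0.75593*I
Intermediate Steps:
a(b, M) = 2/7 (a(b, M) = (⅐)*2 = 2/7)
s(h) = 6 - 2*h (s(h) = 6 - (h + h) = 6 - 2*h)
l(R) = 8 + 2*R² (l(R) = (R² + R²) + 8 = 2*R² + 8 = 8 + 2*R²)
D(W) = √(38/7 + W) (D(W) = √(W + (6 - 2*2/7)) = √(W + (6 - 4/7)) = √(W + 38/7) = √(38/7 + W))
U(3)*l(T) + D(-6) = -4*(8 + 2*2²) + √(266 + 49*(-6))/7 = -4*(8 + 2*4) + √(266 - 294)/7 = -4*(8 + 8) + √(-28)/7 = -4*16 + (2*I*√7)/7 = -64 + 2*I*√7/7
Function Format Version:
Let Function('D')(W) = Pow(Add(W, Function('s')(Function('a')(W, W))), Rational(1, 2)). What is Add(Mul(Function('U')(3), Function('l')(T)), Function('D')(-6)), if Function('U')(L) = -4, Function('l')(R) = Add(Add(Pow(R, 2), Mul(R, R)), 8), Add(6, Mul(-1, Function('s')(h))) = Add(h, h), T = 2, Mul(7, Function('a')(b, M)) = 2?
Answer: Add(-64, Mul(Rational(2, 7), I, Pow(7, Rational(1, 2)))) ≈ Add(-64.000, Mul(0.75593, I))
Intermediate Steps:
Function('a')(b, M) = Rational(2, 7) (Function('a')(b, M) = Mul(Rational(1, 7), 2) = Rational(2, 7))
Function('s')(h) = Add(6, Mul(-2, h)) (Function('s')(h) = Add(6, Mul(-1, Add(h, h))) = Add(6, Mul(-1, Mul(2, h))) = Add(6, Mul(-2, h)))
Function('l')(R) = Add(8, Mul(2, Pow(R, 2))) (Function('l')(R) = Add(Add(Pow(R, 2), Pow(R, 2)), 8) = Add(Mul(2, Pow(R, 2)), 8) = Add(8, Mul(2, Pow(R, 2))))
Function('D')(W) = Pow(Add(Rational(38, 7), W), Rational(1, 2)) (Function('D')(W) = Pow(Add(W, Add(6, Mul(-2, Rational(2, 7)))), Rational(1, 2)) = Pow(Add(W, Add(6, Rational(-4, 7))), Rational(1, 2)) = Pow(Add(W, Rational(38, 7)), Rational(1, 2)) = Pow(Add(Rational(38, 7), W), Rational(1, 2)))
Add(Mul(Function('U')(3), Function('l')(T)), Function('D')(-6)) = Add(Mul(-4, Add(8, Mul(2, Pow(2, 2)))), Mul(Rational(1, 7), Pow(Add(266, Mul(49, -6)), Rational(1, 2)))) = Add(Mul(-4, Add(8, Mul(2, 4))), Mul(Rational(1, 7), Pow(Add(266, -294), Rational(1, 2)))) = Add(Mul(-4, Add(8, 8)), Mul(Rational(1, 7), Pow(-28, Rational(1, 2)))) = Add(Mul(-4, 16), Mul(Rational(1, 7), Mul(2, I, Pow(7, Rational(1, 2))))) = Add(-64, Mul(Rational(2, 7), I, Pow(7, Rational(1, 2))))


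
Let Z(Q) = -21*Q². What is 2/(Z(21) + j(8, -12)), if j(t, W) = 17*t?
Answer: -2/9125 ≈ -0.00021918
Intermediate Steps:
2/(Z(21) + j(8, -12)) = 2/(-21*21² + 17*8) = 2/(-21*441 + 136) = 2/(-9261 + 136) = 2/(-9125) = 2*(-1/9125) = -2/9125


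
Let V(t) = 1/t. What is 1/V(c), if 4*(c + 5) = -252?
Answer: -68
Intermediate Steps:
c = -68 (c = -5 + (¼)*(-252) = -5 - 63 = -68)
1/V(c) = 1/(1/(-68)) = 1/(-1/68) = -68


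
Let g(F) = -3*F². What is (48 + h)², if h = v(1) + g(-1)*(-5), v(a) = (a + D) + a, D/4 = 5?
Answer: 7225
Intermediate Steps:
D = 20 (D = 4*5 = 20)
v(a) = 20 + 2*a (v(a) = (a + 20) + a = (20 + a) + a = 20 + 2*a)
h = 37 (h = (20 + 2*1) - 3*(-1)²*(-5) = (20 + 2) - 3*1*(-5) = 22 - 3*(-5) = 22 + 15 = 37)
(48 + h)² = (48 + 37)² = 85² = 7225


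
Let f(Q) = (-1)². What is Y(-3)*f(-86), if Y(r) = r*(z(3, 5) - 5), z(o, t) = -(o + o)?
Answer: 33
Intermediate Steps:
f(Q) = 1
z(o, t) = -2*o
Y(r) = -11*r (Y(r) = r*(-2*3 - 5) = r*(-6 - 5) = r*(-11) = -11*r)
Y(-3)*f(-86) = -11*(-3)*1 = 33*1 = 33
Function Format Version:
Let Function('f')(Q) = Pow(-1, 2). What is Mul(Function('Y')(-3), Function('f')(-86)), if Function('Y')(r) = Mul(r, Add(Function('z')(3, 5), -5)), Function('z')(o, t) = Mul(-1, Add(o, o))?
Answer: 33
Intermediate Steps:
Function('f')(Q) = 1
Function('z')(o, t) = Mul(-2, o) (Function('z')(o, t) = Mul(-1, Mul(2, o)) = Mul(-2, o))
Function('Y')(r) = Mul(-11, r) (Function('Y')(r) = Mul(r, Add(Mul(-2, 3), -5)) = Mul(r, Add(-6, -5)) = Mul(r, -11) = Mul(-11, r))
Mul(Function('Y')(-3), Function('f')(-86)) = Mul(Mul(-11, -3), 1) = Mul(33, 1) = 33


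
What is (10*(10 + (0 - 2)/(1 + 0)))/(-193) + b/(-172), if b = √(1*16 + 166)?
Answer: -80/193 - √182/172 ≈ -0.49294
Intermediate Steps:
b = √182 (b = √(16 + 166) = √182 ≈ 13.491)
(10*(10 + (0 - 2)/(1 + 0)))/(-193) + b/(-172) = (10*(10 + (0 - 2)/(1 + 0)))/(-193) + √182/(-172) = (10*(10 - 2/1))*(-1/193) + √182*(-1/172) = (10*(10 - 2*1))*(-1/193) - √182/172 = (10*(10 - 2))*(-1/193) - √182/172 = (10*8)*(-1/193) - √182/172 = 80*(-1/193) - √182/172 = -80/193 - √182/172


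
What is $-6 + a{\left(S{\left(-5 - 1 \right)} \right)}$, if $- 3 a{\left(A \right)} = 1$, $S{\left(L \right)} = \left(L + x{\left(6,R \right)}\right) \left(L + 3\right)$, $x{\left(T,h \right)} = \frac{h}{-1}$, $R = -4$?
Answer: $- \frac{19}{3} \approx -6.3333$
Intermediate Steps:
$x{\left(T,h \right)} = - h$ ($x{\left(T,h \right)} = h \left(-1\right) = - h$)
$S{\left(L \right)} = \left(3 + L\right) \left(4 + L\right)$ ($S{\left(L \right)} = \left(L - -4\right) \left(L + 3\right) = \left(L + 4\right) \left(3 + L\right) = \left(4 + L\right) \left(3 + L\right) = \left(3 + L\right) \left(4 + L\right)$)
$a{\left(A \right)} = - \frac{1}{3}$ ($a{\left(A \right)} = \left(- \frac{1}{3}\right) 1 = - \frac{1}{3}$)
$-6 + a{\left(S{\left(-5 - 1 \right)} \right)} = -6 - \frac{1}{3} = - \frac{19}{3}$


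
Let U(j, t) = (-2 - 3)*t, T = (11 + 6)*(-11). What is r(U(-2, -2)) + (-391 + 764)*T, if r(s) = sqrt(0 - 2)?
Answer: -69751 + I*sqrt(2) ≈ -69751.0 + 1.4142*I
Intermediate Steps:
T = -187 (T = 17*(-11) = -187)
U(j, t) = -5*t
r(s) = I*sqrt(2) (r(s) = sqrt(-2) = I*sqrt(2))
r(U(-2, -2)) + (-391 + 764)*T = I*sqrt(2) + (-391 + 764)*(-187) = I*sqrt(2) + 373*(-187) = I*sqrt(2) - 69751 = -69751 + I*sqrt(2)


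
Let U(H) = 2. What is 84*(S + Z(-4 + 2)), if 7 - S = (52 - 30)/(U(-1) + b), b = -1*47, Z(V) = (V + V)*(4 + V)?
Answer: -644/15 ≈ -42.933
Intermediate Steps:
Z(V) = 2*V*(4 + V) (Z(V) = (2*V)*(4 + V) = 2*V*(4 + V))
b = -47
S = 337/45 (S = 7 - (52 - 30)/(2 - 47) = 7 - 22/(-45) = 7 - 22*(-1)/45 = 7 - 1*(-22/45) = 7 + 22/45 = 337/45 ≈ 7.4889)
84*(S + Z(-4 + 2)) = 84*(337/45 + 2*(-4 + 2)*(4 + (-4 + 2))) = 84*(337/45 + 2*(-2)*(4 - 2)) = 84*(337/45 + 2*(-2)*2) = 84*(337/45 - 8) = 84*(-23/45) = -644/15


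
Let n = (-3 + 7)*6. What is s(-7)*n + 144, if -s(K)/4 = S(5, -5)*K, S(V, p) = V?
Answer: 3504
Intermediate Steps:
n = 24 (n = 4*6 = 24)
s(K) = -20*K
s(-7)*n + 144 = -20*(-7)*24 + 144 = 140*24 + 144 = 3360 + 144 = 3504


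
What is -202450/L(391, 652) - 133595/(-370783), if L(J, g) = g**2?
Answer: -1305232105/11258666888 ≈ -0.11593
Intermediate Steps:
-202450/L(391, 652) - 133595/(-370783) = -202450/(652**2) - 133595/(-370783) = -202450/425104 - 133595*(-1/370783) = -202450*1/425104 + 19085/52969 = -101225/212552 + 19085/52969 = -1305232105/11258666888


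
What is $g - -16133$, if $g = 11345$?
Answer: $27478$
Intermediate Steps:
$g - -16133 = 11345 - -16133 = 11345 + 16133 = 27478$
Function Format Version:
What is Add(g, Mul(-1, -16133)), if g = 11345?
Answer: 27478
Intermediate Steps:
Add(g, Mul(-1, -16133)) = Add(11345, Mul(-1, -16133)) = Add(11345, 16133) = 27478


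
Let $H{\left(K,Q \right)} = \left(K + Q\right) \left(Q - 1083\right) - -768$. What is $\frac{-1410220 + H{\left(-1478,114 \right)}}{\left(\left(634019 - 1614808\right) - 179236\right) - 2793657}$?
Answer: $\frac{43868}{1976841} \approx 0.022191$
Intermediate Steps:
$H{\left(K,Q \right)} = 768 + \left(-1083 + Q\right) \left(K + Q\right)$ ($H{\left(K,Q \right)} = \left(K + Q\right) \left(-1083 + Q\right) + 768 = \left(-1083 + Q\right) \left(K + Q\right) + 768 = 768 + \left(-1083 + Q\right) \left(K + Q\right)$)
$\frac{-1410220 + H{\left(-1478,114 \right)}}{\left(\left(634019 - 1614808\right) - 179236\right) - 2793657} = \frac{-1410220 - \left(-1309488 - 12996\right)}{\left(\left(634019 - 1614808\right) - 179236\right) - 2793657} = \frac{-1410220 + \left(768 + 12996 + 1600674 - 123462 - 168492\right)}{\left(-980789 - 179236\right) - 2793657} = \frac{-1410220 + 1322484}{-1160025 - 2793657} = - \frac{87736}{-3953682} = \left(-87736\right) \left(- \frac{1}{3953682}\right) = \frac{43868}{1976841}$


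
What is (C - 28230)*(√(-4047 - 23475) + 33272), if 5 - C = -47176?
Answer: 630537672 + 56853*I*√3058 ≈ 6.3054e+8 + 3.1439e+6*I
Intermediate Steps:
C = 47181 (C = 5 - 1*(-47176) = 5 + 47176 = 47181)
(C - 28230)*(√(-4047 - 23475) + 33272) = (47181 - 28230)*(√(-4047 - 23475) + 33272) = 18951*(√(-27522) + 33272) = 18951*(3*I*√3058 + 33272) = 18951*(33272 + 3*I*√3058) = 630537672 + 56853*I*√3058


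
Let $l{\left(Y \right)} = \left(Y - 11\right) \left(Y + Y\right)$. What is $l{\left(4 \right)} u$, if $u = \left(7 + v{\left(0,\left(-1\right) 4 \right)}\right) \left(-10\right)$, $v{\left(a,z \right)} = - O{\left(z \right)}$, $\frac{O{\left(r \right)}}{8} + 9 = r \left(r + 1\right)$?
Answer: $-9520$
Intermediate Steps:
$O{\left(r \right)} = -72 + 8 r \left(1 + r\right)$ ($O{\left(r \right)} = -72 + 8 r \left(r + 1\right) = -72 + 8 r \left(1 + r\right)$)
$l{\left(Y \right)} = 2 Y \left(-11 + Y\right)$ ($l{\left(Y \right)} = \left(-11 + Y\right) 2 Y = 2 Y \left(-11 + Y\right)$)
$v{\left(a,z \right)} = 72 - 8 z - 8 z^{2}$ ($v{\left(a,z \right)} = - (-72 + 8 z + 8 z^{2}) = 72 - 8 z - 8 z^{2}$)
$u = 170$ ($u = \left(7 - \left(-72 + 128 + 8 \left(-1\right) 4\right)\right) \left(-10\right) = \left(7 - \left(-104 + 128\right)\right) \left(-10\right) = \left(7 + \left(72 + 32 - 128\right)\right) \left(-10\right) = \left(7 - 24\right) \left(-10\right) = \left(-17\right) \left(-10\right) = 170$)
$l{\left(4 \right)} u = 2 \cdot 4 \left(-11 + 4\right) 170 = 2 \cdot 4 \left(-7\right) 170 = \left(-56\right) 170 = -9520$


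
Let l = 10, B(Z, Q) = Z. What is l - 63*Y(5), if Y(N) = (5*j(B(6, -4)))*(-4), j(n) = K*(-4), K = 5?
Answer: -25190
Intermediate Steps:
j(n) = -20 (j(n) = 5*(-4) = -20)
Y(N) = 400 (Y(N) = (5*(-20))*(-4) = -100*(-4) = 400)
l - 63*Y(5) = 10 - 63*400 = 10 - 25200 = -25190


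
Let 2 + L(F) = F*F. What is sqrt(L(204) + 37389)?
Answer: sqrt(79003) ≈ 281.07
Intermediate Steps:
L(F) = -2 + F**2 (L(F) = -2 + F*F = -2 + F**2)
sqrt(L(204) + 37389) = sqrt((-2 + 204**2) + 37389) = sqrt((-2 + 41616) + 37389) = sqrt(41614 + 37389) = sqrt(79003)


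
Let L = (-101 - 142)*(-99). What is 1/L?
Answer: 1/24057 ≈ 4.1568e-5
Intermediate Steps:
L = 24057 (L = -243*(-99) = 24057)
1/L = 1/24057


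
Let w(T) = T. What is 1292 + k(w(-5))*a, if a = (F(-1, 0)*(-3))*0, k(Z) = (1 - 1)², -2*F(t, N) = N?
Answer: 1292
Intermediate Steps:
F(t, N) = -N/2
k(Z) = 0 (k(Z) = 0² = 0)
a = 0 (a = (-½*0*(-3))*0 = (0*(-3))*0 = 0*0 = 0)
1292 + k(w(-5))*a = 1292 + 0*0 = 1292 + 0 = 1292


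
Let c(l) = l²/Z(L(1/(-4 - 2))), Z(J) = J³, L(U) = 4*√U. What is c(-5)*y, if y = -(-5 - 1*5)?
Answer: 375*I*√6/16 ≈ 57.41*I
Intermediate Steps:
c(l) = 3*I*√6*l²/32 (c(l) = l²/((4*√(1/(-4 - 2)))³) = l²/((4*√(1/(-6)))³) = l²/((4*√(-⅙))³) = l²/((4*(I*√6/6))³) = l²/((2*I*√6/3)³) = l²/((-16*I*√6/9)) = l²*(3*I*√6/32) = 3*I*√6*l²/32)
y = 10 (y = -(-5 - 5) = -1*(-10) = 10)
c(-5)*y = ((3/32)*I*√6*(-5)²)*10 = ((3/32)*I*√6*25)*10 = (75*I*√6/32)*10 = 375*I*√6/16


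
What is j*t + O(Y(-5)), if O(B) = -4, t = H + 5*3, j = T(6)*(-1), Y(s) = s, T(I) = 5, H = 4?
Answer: -99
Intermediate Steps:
j = -5 (j = 5*(-1) = -5)
t = 19 (t = 4 + 5*3 = 4 + 15 = 19)
j*t + O(Y(-5)) = -5*19 - 4 = -95 - 4 = -99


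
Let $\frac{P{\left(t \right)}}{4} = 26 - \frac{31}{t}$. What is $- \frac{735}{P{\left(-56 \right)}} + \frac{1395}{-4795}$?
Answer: $- \frac{10282983}{1426033} \approx -7.2109$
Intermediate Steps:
$P{\left(t \right)} = 104 - \frac{124}{t}$ ($P{\left(t \right)} = 4 \left(26 - \frac{31}{t}\right) = 104 - \frac{124}{t}$)
$- \frac{735}{P{\left(-56 \right)}} + \frac{1395}{-4795} = - \frac{735}{104 - \frac{124}{-56}} + \frac{1395}{-4795} = - \frac{735}{104 - - \frac{31}{14}} + 1395 \left(- \frac{1}{4795}\right) = - \frac{735}{104 + \frac{31}{14}} - \frac{279}{959} = - \frac{735}{\frac{1487}{14}} - \frac{279}{959} = \left(-735\right) \frac{14}{1487} - \frac{279}{959} = - \frac{10290}{1487} - \frac{279}{959} = - \frac{10282983}{1426033}$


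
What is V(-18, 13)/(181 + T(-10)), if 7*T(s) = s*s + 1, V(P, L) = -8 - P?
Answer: 35/684 ≈ 0.051170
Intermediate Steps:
T(s) = 1/7 + s**2/7 (T(s) = (s*s + 1)/7 = (s**2 + 1)/7 = (1 + s**2)/7 = 1/7 + s**2/7)
V(-18, 13)/(181 + T(-10)) = (-8 - 1*(-18))/(181 + (1/7 + (1/7)*(-10)**2)) = (-8 + 18)/(181 + (1/7 + (1/7)*100)) = 10/(181 + (1/7 + 100/7)) = 10/(181 + 101/7) = 10/(1368/7) = 10*(7/1368) = 35/684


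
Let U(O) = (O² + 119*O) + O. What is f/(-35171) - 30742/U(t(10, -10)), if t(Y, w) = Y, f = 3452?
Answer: -542857241/22861150 ≈ -23.746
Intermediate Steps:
U(O) = O² + 120*O
f/(-35171) - 30742/U(t(10, -10)) = 3452/(-35171) - 30742*1/(10*(120 + 10)) = 3452*(-1/35171) - 30742/(10*130) = -3452/35171 - 30742/1300 = -3452/35171 - 30742*1/1300 = -3452/35171 - 15371/650 = -542857241/22861150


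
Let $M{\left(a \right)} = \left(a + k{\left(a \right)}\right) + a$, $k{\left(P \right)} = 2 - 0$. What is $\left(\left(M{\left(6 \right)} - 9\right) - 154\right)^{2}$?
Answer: $22201$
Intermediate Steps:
$k{\left(P \right)} = 2$ ($k{\left(P \right)} = 2 + 0 = 2$)
$M{\left(a \right)} = 2 + 2 a$ ($M{\left(a \right)} = \left(a + 2\right) + a = \left(2 + a\right) + a = 2 + 2 a$)
$\left(\left(M{\left(6 \right)} - 9\right) - 154\right)^{2} = \left(\left(\left(2 + 2 \cdot 6\right) - 9\right) - 154\right)^{2} = \left(\left(\left(2 + 12\right) - 9\right) - 154\right)^{2} = \left(\left(14 - 9\right) - 154\right)^{2} = \left(5 - 154\right)^{2} = \left(-149\right)^{2} = 22201$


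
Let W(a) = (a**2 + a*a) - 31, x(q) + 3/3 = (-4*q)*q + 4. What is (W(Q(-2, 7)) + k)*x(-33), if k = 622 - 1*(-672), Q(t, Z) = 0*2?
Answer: -5497839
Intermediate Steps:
x(q) = 3 - 4*q**2 (x(q) = -1 + ((-4*q)*q + 4) = -1 + (-4*q**2 + 4) = -1 + (4 - 4*q**2) = 3 - 4*q**2)
Q(t, Z) = 0
W(a) = -31 + 2*a**2 (W(a) = (a**2 + a**2) - 31 = 2*a**2 - 31 = -31 + 2*a**2)
k = 1294 (k = 622 + 672 = 1294)
(W(Q(-2, 7)) + k)*x(-33) = ((-31 + 2*0**2) + 1294)*(3 - 4*(-33)**2) = ((-31 + 2*0) + 1294)*(3 - 4*1089) = ((-31 + 0) + 1294)*(3 - 4356) = (-31 + 1294)*(-4353) = 1263*(-4353) = -5497839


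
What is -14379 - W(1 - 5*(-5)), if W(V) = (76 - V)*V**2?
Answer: -48179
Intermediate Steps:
W(V) = V**2*(76 - V)
-14379 - W(1 - 5*(-5)) = -14379 - (1 - 5*(-5))**2*(76 - (1 - 5*(-5))) = -14379 - (1 + 25)**2*(76 - (1 + 25)) = -14379 - 26**2*(76 - 1*26) = -14379 - 676*(76 - 26) = -14379 - 676*50 = -14379 - 1*33800 = -14379 - 33800 = -48179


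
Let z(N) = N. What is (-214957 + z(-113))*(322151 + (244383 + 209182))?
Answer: -166833240120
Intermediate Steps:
(-214957 + z(-113))*(322151 + (244383 + 209182)) = (-214957 - 113)*(322151 + (244383 + 209182)) = -215070*(322151 + 453565) = -215070*775716 = -166833240120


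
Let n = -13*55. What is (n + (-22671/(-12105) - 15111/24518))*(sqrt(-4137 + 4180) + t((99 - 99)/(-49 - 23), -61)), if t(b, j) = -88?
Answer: 45027134284/716885 - 1023343961*sqrt(43)/1433770 ≈ 58129.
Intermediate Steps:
n = -715
(n + (-22671/(-12105) - 15111/24518))*(sqrt(-4137 + 4180) + t((99 - 99)/(-49 - 23), -61)) = (-715 + (-22671/(-12105) - 15111/24518))*(sqrt(-4137 + 4180) - 88) = (-715 + (-22671*(-1/12105) - 15111*1/24518))*(sqrt(43) - 88) = (-715 + (2519/1345 - 657/1066))*(-88 + sqrt(43)) = (-715 + 1801589/1433770)*(-88 + sqrt(43)) = -1023343961*(-88 + sqrt(43))/1433770 = 45027134284/716885 - 1023343961*sqrt(43)/1433770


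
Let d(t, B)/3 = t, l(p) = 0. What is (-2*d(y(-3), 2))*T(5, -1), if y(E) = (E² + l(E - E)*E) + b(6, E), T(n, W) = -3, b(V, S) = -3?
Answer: 108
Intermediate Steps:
y(E) = -3 + E² (y(E) = (E² + 0*E) - 3 = (E² + 0) - 3 = E² - 3 = -3 + E²)
d(t, B) = 3*t
(-2*d(y(-3), 2))*T(5, -1) = -6*(-3 + (-3)²)*(-3) = -6*(-3 + 9)*(-3) = -6*6*(-3) = -2*18*(-3) = -36*(-3) = 108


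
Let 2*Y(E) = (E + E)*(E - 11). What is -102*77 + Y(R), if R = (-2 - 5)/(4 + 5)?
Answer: -635432/81 ≈ -7844.8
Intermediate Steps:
R = -7/9 ≈ -0.77778
Y(E) = E*(-11 + E) (Y(E) = ((E + E)*(E - 11))/2 = ((2*E)*(-11 + E))/2 = (2*E*(-11 + E))/2 = E*(-11 + E))
-102*77 + Y(R) = -102*77 - 7*(-11 - 7/9)/9 = -7854 - 7/9*(-106/9) = -7854 + 742/81 = -635432/81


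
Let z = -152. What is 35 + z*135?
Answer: -20485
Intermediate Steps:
35 + z*135 = 35 - 152*135 = 35 - 20520 = -20485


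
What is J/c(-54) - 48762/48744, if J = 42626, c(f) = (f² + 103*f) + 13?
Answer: -122564005/7130164 ≈ -17.190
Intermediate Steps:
c(f) = 13 + f² + 103*f
J/c(-54) - 48762/48744 = 42626/(13 + (-54)² + 103*(-54)) - 48762/48744 = 42626/(13 + 2916 - 5562) - 48762*1/48744 = 42626/(-2633) - 2709/2708 = 42626*(-1/2633) - 2709/2708 = -42626/2633 - 2709/2708 = -122564005/7130164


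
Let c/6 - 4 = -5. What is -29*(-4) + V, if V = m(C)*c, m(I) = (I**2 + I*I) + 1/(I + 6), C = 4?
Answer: -383/5 ≈ -76.600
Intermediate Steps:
c = -6 (c = 24 + 6*(-5) = 24 - 30 = -6)
m(I) = 1/(6 + I) + 2*I**2 (m(I) = (I**2 + I**2) + 1/(6 + I) = 2*I**2 + 1/(6 + I) = 1/(6 + I) + 2*I**2)
V = -963/5 (V = ((1 + 2*4**3 + 12*4**2)/(6 + 4))*(-6) = ((1 + 2*64 + 12*16)/10)*(-6) = ((1 + 128 + 192)/10)*(-6) = ((1/10)*321)*(-6) = (321/10)*(-6) = -963/5 ≈ -192.60)
-29*(-4) + V = -29*(-4) - 963/5 = 116 - 963/5 = -383/5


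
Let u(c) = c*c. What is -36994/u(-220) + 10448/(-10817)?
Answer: -452923649/261771400 ≈ -1.7302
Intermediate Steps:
u(c) = c²
-36994/u(-220) + 10448/(-10817) = -36994/((-220)²) + 10448/(-10817) = -36994/48400 + 10448*(-1/10817) = -36994*1/48400 - 10448/10817 = -18497/24200 - 10448/10817 = -452923649/261771400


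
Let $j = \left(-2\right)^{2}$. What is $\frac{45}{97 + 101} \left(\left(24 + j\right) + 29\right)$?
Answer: $\frac{285}{22} \approx 12.955$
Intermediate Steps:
$j = 4$
$\frac{45}{97 + 101} \left(\left(24 + j\right) + 29\right) = \frac{45}{97 + 101} \left(\left(24 + 4\right) + 29\right) = \frac{45}{198} \left(28 + 29\right) = 45 \cdot \frac{1}{198} \cdot 57 = \frac{5}{22} \cdot 57 = \frac{285}{22}$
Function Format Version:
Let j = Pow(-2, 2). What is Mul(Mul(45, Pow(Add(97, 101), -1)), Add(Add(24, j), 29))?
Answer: Rational(285, 22) ≈ 12.955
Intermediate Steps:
j = 4
Mul(Mul(45, Pow(Add(97, 101), -1)), Add(Add(24, j), 29)) = Mul(Mul(45, Pow(Add(97, 101), -1)), Add(Add(24, 4), 29)) = Mul(Mul(45, Pow(198, -1)), Add(28, 29)) = Mul(Mul(45, Rational(1, 198)), 57) = Mul(Rational(5, 22), 57) = Rational(285, 22)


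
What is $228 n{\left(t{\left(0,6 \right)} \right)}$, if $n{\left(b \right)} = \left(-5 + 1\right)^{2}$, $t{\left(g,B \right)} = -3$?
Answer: $3648$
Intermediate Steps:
$n{\left(b \right)} = 16$ ($n{\left(b \right)} = \left(-4\right)^{2} = 16$)
$228 n{\left(t{\left(0,6 \right)} \right)} = 228 \cdot 16 = 3648$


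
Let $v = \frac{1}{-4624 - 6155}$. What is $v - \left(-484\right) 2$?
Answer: $\frac{10434071}{10779} \approx 968.0$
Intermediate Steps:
$v = - \frac{1}{10779}$ ($v = \frac{1}{-10779} = - \frac{1}{10779} \approx -9.2773 \cdot 10^{-5}$)
$v - \left(-484\right) 2 = - \frac{1}{10779} - \left(-484\right) 2 = - \frac{1}{10779} - -968 = - \frac{1}{10779} + 968 = \frac{10434071}{10779}$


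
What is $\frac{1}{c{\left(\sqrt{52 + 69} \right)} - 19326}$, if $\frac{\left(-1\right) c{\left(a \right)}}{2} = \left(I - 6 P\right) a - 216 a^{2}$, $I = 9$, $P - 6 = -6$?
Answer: $\frac{1}{32748} \approx 3.0536 \cdot 10^{-5}$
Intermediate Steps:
$P = 0$ ($P = 6 - 6 = 0$)
$c{\left(a \right)} = - 18 a + 432 a^{2}$ ($c{\left(a \right)} = - 2 \left(\left(9 - 0\right) a - 216 a^{2}\right) = - 2 \left(\left(9 + 0\right) a - 216 a^{2}\right) = - 2 \left(9 a - 216 a^{2}\right) = - 2 \left(- 216 a^{2} + 9 a\right) = - 18 a + 432 a^{2}$)
$\frac{1}{c{\left(\sqrt{52 + 69} \right)} - 19326} = \frac{1}{18 \sqrt{52 + 69} \left(-1 + 24 \sqrt{52 + 69}\right) - 19326} = \frac{1}{18 \sqrt{121} \left(-1 + 24 \sqrt{121}\right) - 19326} = \frac{1}{18 \cdot 11 \left(-1 + 24 \cdot 11\right) - 19326} = \frac{1}{18 \cdot 11 \left(-1 + 264\right) - 19326} = \frac{1}{18 \cdot 11 \cdot 263 - 19326} = \frac{1}{52074 - 19326} = \frac{1}{32748}$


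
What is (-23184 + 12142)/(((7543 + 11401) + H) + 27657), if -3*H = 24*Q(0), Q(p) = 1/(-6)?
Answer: -33126/139807 ≈ -0.23694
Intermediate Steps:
Q(p) = -⅙
H = 4/3 (H = -8*(-1)/6 = -⅓*(-4) = 4/3 ≈ 1.3333)
(-23184 + 12142)/(((7543 + 11401) + H) + 27657) = (-23184 + 12142)/(((7543 + 11401) + 4/3) + 27657) = -11042/((18944 + 4/3) + 27657) = -11042/(56836/3 + 27657) = -11042/139807/3 = -11042*3/139807 = -33126/139807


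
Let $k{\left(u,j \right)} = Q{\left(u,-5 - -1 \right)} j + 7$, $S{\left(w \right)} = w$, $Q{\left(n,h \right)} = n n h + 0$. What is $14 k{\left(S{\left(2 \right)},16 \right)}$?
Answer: $-3486$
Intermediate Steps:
$Q{\left(n,h \right)} = h n^{2}$ ($Q{\left(n,h \right)} = n^{2} h + 0 = h n^{2} + 0 = h n^{2}$)
$k{\left(u,j \right)} = 7 - 4 j u^{2}$ ($k{\left(u,j \right)} = \left(-5 - -1\right) u^{2} j + 7 = \left(-5 + 1\right) u^{2} j + 7 = - 4 u^{2} j + 7 = - 4 j u^{2} + 7 = 7 - 4 j u^{2}$)
$14 k{\left(S{\left(2 \right)},16 \right)} = 14 \left(7 - 64 \cdot 2^{2}\right) = 14 \left(7 - 64 \cdot 4\right) = 14 \left(7 - 256\right) = 14 \left(-249\right) = -3486$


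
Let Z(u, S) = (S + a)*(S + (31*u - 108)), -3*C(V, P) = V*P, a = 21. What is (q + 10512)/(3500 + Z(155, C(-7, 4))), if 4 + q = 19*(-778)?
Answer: -38466/1316329 ≈ -0.029222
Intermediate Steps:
C(V, P) = -P*V/3 (C(V, P) = -V*P/3 = -P*V/3)
Z(u, S) = (21 + S)*(-108 + S + 31*u) (Z(u, S) = (S + 21)*(S + (31*u - 108)) = (21 + S)*(S + (-108 + 31*u)) = (21 + S)*(-108 + S + 31*u))
q = -14786 (q = -4 + 19*(-778) = -4 - 14782 = -14786)
(q + 10512)/(3500 + Z(155, C(-7, 4))) = (-14786 + 10512)/(3500 + (-2268 + (-⅓*4*(-7))² - (-29)*4*(-7) + 651*155 + 31*(-⅓*4*(-7))*155)) = -4274/(3500 + (-2268 + (28/3)² - 87*28/3 + 100905 + 31*(28/3)*155)) = -4274/(3500 + (-2268 + 784/9 - 812 + 100905 + 134540/3)) = -4274/(3500 + 1284829/9) = -4274/1316329/9 = -4274*9/1316329 = -38466/1316329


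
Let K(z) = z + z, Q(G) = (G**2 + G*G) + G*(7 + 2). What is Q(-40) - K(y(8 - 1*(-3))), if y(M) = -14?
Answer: 2868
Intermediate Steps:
Q(G) = 2*G**2 + 9*G (Q(G) = (G**2 + G**2) + G*9 = 2*G**2 + 9*G)
K(z) = 2*z
Q(-40) - K(y(8 - 1*(-3))) = -40*(9 + 2*(-40)) - 2*(-14) = -40*(9 - 80) - 1*(-28) = -40*(-71) + 28 = 2840 + 28 = 2868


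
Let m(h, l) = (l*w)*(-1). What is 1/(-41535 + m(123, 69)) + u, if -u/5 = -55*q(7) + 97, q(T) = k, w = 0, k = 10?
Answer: 94076774/41535 ≈ 2265.0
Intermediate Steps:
q(T) = 10
m(h, l) = 0 (m(h, l) = (l*0)*(-1) = 0*(-1) = 0)
u = 2265 (u = -5*(-55*10 + 97) = -5*(-550 + 97) = -5*(-453) = 2265)
1/(-41535 + m(123, 69)) + u = 1/(-41535 + 0) + 2265 = 1/(-41535) + 2265 = -1/41535 + 2265 = 94076774/41535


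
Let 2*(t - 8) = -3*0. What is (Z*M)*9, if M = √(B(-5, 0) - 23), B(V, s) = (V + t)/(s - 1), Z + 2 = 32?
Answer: 270*I*√26 ≈ 1376.7*I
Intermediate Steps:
t = 8 (t = 8 + (-3*0)/2 = 8 + (½)*0 = 8 + 0 = 8)
Z = 30 (Z = -2 + 32 = 30)
B(V, s) = (8 + V)/(-1 + s) (B(V, s) = (V + 8)/(s - 1) = (8 + V)/(-1 + s))
M = I*√26 (M = √((8 - 5)/(-1 + 0) - 23) = √(3/(-1) - 23) = √(-1*3 - 23) = √(-3 - 23) = √(-26) = I*√26 ≈ 5.099*I)
(Z*M)*9 = (30*(I*√26))*9 = (30*I*√26)*9 = 270*I*√26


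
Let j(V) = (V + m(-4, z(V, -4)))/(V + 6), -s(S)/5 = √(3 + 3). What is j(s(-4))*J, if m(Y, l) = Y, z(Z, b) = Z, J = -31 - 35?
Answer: -1914/19 - 550*√6/19 ≈ -171.64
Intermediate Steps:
J = -66
s(S) = -5*√6 (s(S) = -5*√(3 + 3) = -5*√6)
j(V) = (-4 + V)/(6 + V) (j(V) = (V - 4)/(V + 6) = (-4 + V)/(6 + V))
j(s(-4))*J = ((-4 - 5*√6)/(6 - 5*√6))*(-66) = -66*(-4 - 5*√6)/(6 - 5*√6)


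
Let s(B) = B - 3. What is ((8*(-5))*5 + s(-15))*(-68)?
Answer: 14824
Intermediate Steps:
s(B) = -3 + B
((8*(-5))*5 + s(-15))*(-68) = ((8*(-5))*5 + (-3 - 15))*(-68) = (-40*5 - 18)*(-68) = (-200 - 18)*(-68) = -218*(-68) = 14824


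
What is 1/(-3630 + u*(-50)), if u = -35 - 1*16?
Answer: -1/1080 ≈ -0.00092593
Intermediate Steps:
u = -51 (u = -35 - 16 = -51)
1/(-3630 + u*(-50)) = 1/(-3630 - 51*(-50)) = 1/(-3630 + 2550) = 1/(-1080) = -1/1080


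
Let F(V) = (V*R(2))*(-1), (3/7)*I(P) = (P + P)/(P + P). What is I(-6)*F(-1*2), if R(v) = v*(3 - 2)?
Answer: 28/3 ≈ 9.3333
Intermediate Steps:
I(P) = 7/3 (I(P) = 7*((P + P)/(P + P))/3 = 7*((2*P)/((2*P)))/3 = 7*((2*P)*(1/(2*P)))/3 = (7/3)*1 = 7/3)
R(v) = v (R(v) = v*1 = v)
F(V) = -2*V (F(V) = (V*2)*(-1) = (2*V)*(-1) = -2*V)
I(-6)*F(-1*2) = 7*(-(-2)*2)/3 = 7*(-2*(-2))/3 = (7/3)*4 = 28/3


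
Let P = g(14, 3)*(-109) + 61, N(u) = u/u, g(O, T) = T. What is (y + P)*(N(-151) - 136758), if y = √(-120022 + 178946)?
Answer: 36377362 - 273514*√14731 ≈ 3.1806e+6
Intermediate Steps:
N(u) = 1
y = 2*√14731 (y = √58924 = 2*√14731 ≈ 242.74)
P = -266 (P = 3*(-109) + 61 = -327 + 61 = -266)
(y + P)*(N(-151) - 136758) = (2*√14731 - 266)*(1 - 136758) = (-266 + 2*√14731)*(-136757) = 36377362 - 273514*√14731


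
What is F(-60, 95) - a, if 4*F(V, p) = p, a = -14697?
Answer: 58883/4 ≈ 14721.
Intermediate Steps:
F(V, p) = p/4
F(-60, 95) - a = (¼)*95 - 1*(-14697) = 95/4 + 14697 = 58883/4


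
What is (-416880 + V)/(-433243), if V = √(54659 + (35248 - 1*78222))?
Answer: 416880/433243 - √11685/433243 ≈ 0.96198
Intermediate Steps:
V = √11685 (V = √(54659 + (35248 - 78222)) = √(54659 - 42974) = √11685 ≈ 108.10)
(-416880 + V)/(-433243) = (-416880 + √11685)/(-433243) = (-416880 + √11685)*(-1/433243) = 416880/433243 - √11685/433243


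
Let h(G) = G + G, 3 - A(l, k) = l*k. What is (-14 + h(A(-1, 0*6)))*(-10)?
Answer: 80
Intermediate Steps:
A(l, k) = 3 - k*l (A(l, k) = 3 - l*k = 3 - k*l)
h(G) = 2*G
(-14 + h(A(-1, 0*6)))*(-10) = (-14 + 2*(3 - 1*0*6*(-1)))*(-10) = (-14 + 2*(3 - 1*0*(-1)))*(-10) = (-14 + 2*(3 + 0))*(-10) = (-14 + 2*3)*(-10) = (-14 + 6)*(-10) = -8*(-10) = 80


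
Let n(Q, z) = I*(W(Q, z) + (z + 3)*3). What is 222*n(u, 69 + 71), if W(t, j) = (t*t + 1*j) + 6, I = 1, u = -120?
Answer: 3324450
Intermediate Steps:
W(t, j) = 6 + j + t² (W(t, j) = (t² + j) + 6 = (j + t²) + 6 = 6 + j + t²)
n(Q, z) = 15 + Q² + 4*z (n(Q, z) = 1*((6 + z + Q²) + (z + 3)*3) = 1*((6 + z + Q²) + (3 + z)*3) = 1*((6 + z + Q²) + (9 + 3*z)) = 1*(15 + Q² + 4*z) = 15 + Q² + 4*z)
222*n(u, 69 + 71) = 222*(15 + (-120)² + 4*(69 + 71)) = 222*(15 + 14400 + 4*140) = 222*(15 + 14400 + 560) = 222*14975 = 3324450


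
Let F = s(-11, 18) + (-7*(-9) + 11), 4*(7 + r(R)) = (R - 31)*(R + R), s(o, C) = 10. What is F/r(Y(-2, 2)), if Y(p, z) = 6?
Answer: -42/41 ≈ -1.0244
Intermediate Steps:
r(R) = -7 + R*(-31 + R)/2 (r(R) = -7 + ((R - 31)*(R + R))/4 = -7 + ((-31 + R)*(2*R))/4 = -7 + (2*R*(-31 + R))/4 = -7 + R*(-31 + R)/2)
F = 84 (F = 10 + (-7*(-9) + 11) = 10 + (63 + 11) = 10 + 74 = 84)
F/r(Y(-2, 2)) = 84/(-7 + (1/2)*6**2 - 31/2*6) = 84/(-7 + (1/2)*36 - 93) = 84/(-7 + 18 - 93) = 84/(-82) = 84*(-1/82) = -42/41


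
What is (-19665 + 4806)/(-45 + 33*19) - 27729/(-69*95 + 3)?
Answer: -115695/5432 ≈ -21.299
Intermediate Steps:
(-19665 + 4806)/(-45 + 33*19) - 27729/(-69*95 + 3) = -14859/(-45 + 627) - 27729/(-6555 + 3) = -14859/582 - 27729/(-6552) = -14859*1/582 - 27729*(-1/6552) = -4953/194 + 237/56 = -115695/5432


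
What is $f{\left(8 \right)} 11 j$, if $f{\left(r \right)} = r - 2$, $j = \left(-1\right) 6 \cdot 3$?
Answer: $-1188$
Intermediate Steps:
$j = -18$ ($j = \left(-6\right) 3 = -18$)
$f{\left(r \right)} = -2 + r$ ($f{\left(r \right)} = r - 2 = -2 + r$)
$f{\left(8 \right)} 11 j = \left(-2 + 8\right) 11 \left(-18\right) = 6 \left(-198\right) = -1188$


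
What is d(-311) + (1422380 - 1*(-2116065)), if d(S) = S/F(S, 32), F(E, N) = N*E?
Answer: 113230241/32 ≈ 3.5384e+6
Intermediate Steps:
F(E, N) = E*N
d(S) = 1/32 (d(S) = S/((S*32)) = S/((32*S)) = S*(1/(32*S)) = 1/32)
d(-311) + (1422380 - 1*(-2116065)) = 1/32 + (1422380 - 1*(-2116065)) = 1/32 + (1422380 + 2116065) = 1/32 + 3538445 = 113230241/32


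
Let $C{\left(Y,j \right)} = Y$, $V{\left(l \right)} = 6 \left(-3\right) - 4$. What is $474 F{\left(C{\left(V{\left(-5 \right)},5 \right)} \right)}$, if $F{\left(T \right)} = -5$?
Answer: $-2370$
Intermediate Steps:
$V{\left(l \right)} = -22$ ($V{\left(l \right)} = -18 - 4 = -22$)
$474 F{\left(C{\left(V{\left(-5 \right)},5 \right)} \right)} = 474 \left(-5\right) = -2370$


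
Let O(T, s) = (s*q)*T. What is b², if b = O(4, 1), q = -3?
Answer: 144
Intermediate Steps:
O(T, s) = -3*T*s (O(T, s) = (s*(-3))*T = (-3*s)*T = -3*T*s)
b = -12 (b = -3*4*1 = -12)
b² = (-12)² = 144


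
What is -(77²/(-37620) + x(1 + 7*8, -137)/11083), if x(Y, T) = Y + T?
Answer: 6247337/37903860 ≈ 0.16482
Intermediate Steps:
x(Y, T) = T + Y
-(77²/(-37620) + x(1 + 7*8, -137)/11083) = -(77²/(-37620) + (-137 + (1 + 7*8))/11083) = -(5929*(-1/37620) + (-137 + (1 + 56))*(1/11083)) = -(-539/3420 + (-137 + 57)*(1/11083)) = -(-539/3420 - 80*1/11083) = -(-539/3420 - 80/11083) = -1*(-6247337/37903860) = 6247337/37903860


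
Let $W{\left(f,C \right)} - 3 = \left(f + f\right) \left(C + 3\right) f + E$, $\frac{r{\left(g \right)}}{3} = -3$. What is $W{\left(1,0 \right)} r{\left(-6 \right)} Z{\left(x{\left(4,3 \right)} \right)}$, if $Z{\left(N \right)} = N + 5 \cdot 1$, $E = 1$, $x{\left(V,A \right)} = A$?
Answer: $-720$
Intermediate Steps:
$r{\left(g \right)} = -9$ ($r{\left(g \right)} = 3 \left(-3\right) = -9$)
$W{\left(f,C \right)} = 4 + 2 f^{2} \left(3 + C\right)$ ($W{\left(f,C \right)} = 3 + \left(\left(f + f\right) \left(C + 3\right) f + 1\right) = 3 + \left(2 f \left(3 + C\right) f + 1\right) = 3 + \left(2 f^{2} \left(3 + C\right) + 1\right) = 3 + \left(1 + 2 f^{2} \left(3 + C\right)\right) = 4 + 2 f^{2} \left(3 + C\right)$)
$Z{\left(N \right)} = 5 + N$ ($Z{\left(N \right)} = N + 5 = 5 + N$)
$W{\left(1,0 \right)} r{\left(-6 \right)} Z{\left(x{\left(4,3 \right)} \right)} = \left(4 + 6 \cdot 1^{2} + 2 \cdot 0 \cdot 1^{2}\right) \left(-9\right) \left(5 + 3\right) = \left(4 + 6 \cdot 1 + 2 \cdot 0 \cdot 1\right) \left(-9\right) 8 = \left(4 + 6 + 0\right) \left(-9\right) 8 = 10 \left(-9\right) 8 = \left(-90\right) 8 = -720$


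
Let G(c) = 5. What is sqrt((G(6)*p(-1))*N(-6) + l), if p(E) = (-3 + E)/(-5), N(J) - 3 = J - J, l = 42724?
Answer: 4*sqrt(2671) ≈ 206.73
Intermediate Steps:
N(J) = 3 (N(J) = 3 + (J - J) = 3 + 0 = 3)
p(E) = 3/5 - E/5 (p(E) = -(-3 + E)/5 = 3/5 - E/5)
sqrt((G(6)*p(-1))*N(-6) + l) = sqrt((5*(3/5 - 1/5*(-1)))*3 + 42724) = sqrt((5*(3/5 + 1/5))*3 + 42724) = sqrt((5*(4/5))*3 + 42724) = sqrt(4*3 + 42724) = sqrt(12 + 42724) = sqrt(42736) = 4*sqrt(2671)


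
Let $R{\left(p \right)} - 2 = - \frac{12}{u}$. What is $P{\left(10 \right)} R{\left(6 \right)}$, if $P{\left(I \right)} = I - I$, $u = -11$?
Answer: $0$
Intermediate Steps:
$P{\left(I \right)} = 0$
$R{\left(p \right)} = \frac{34}{11}$ ($R{\left(p \right)} = 2 - \frac{12}{-11} = 2 - - \frac{12}{11} = 2 + \frac{12}{11} = \frac{34}{11}$)
$P{\left(10 \right)} R{\left(6 \right)} = 0 \cdot \frac{34}{11} = 0$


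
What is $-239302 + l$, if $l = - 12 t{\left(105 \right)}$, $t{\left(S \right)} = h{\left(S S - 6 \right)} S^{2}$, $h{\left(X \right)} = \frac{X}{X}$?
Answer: $-371602$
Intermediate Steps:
$h{\left(X \right)} = 1$
$t{\left(S \right)} = S^{2}$ ($t{\left(S \right)} = 1 S^{2} = S^{2}$)
$l = -132300$ ($l = - 12 \cdot 105^{2} = \left(-12\right) 11025 = -132300$)
$-239302 + l = -239302 - 132300 = -371602$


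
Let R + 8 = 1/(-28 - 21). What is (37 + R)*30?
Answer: 42600/49 ≈ 869.39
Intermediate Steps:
R = -393/49 (R = -8 + 1/(-28 - 21) = -8 + 1/(-49) = -8 - 1/49 = -393/49 ≈ -8.0204)
(37 + R)*30 = (37 - 393/49)*30 = (1420/49)*30 = 42600/49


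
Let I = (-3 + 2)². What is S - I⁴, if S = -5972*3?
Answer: -17917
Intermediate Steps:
S = -17916
I = 1 (I = (-1)² = 1)
S - I⁴ = -17916 - 1*1⁴ = -17916 - 1*1 = -17916 - 1 = -17917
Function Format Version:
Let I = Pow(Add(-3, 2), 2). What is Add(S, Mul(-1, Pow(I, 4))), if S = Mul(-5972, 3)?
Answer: -17917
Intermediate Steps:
S = -17916
I = 1 (I = Pow(-1, 2) = 1)
Add(S, Mul(-1, Pow(I, 4))) = Add(-17916, Mul(-1, Pow(1, 4))) = Add(-17916, Mul(-1, 1)) = Add(-17916, -1) = -17917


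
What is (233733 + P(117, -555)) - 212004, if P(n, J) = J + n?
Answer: 21291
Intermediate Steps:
(233733 + P(117, -555)) - 212004 = (233733 + (-555 + 117)) - 212004 = (233733 - 438) - 212004 = 233295 - 212004 = 21291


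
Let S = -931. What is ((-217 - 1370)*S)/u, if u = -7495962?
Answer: -492499/2498654 ≈ -0.19711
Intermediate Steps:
((-217 - 1370)*S)/u = ((-217 - 1370)*(-931))/(-7495962) = -1587*(-931)*(-1/7495962) = 1477497*(-1/7495962) = -492499/2498654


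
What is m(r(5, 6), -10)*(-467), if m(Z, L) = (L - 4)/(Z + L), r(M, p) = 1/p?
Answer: -39228/59 ≈ -664.88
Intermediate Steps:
m(Z, L) = (-4 + L)/(L + Z)
m(r(5, 6), -10)*(-467) = ((-4 - 10)/(-10 + 1/6))*(-467) = (-14/(-10 + ⅙))*(-467) = (-14/(-59/6))*(-467) = -6/59*(-14)*(-467) = (84/59)*(-467) = -39228/59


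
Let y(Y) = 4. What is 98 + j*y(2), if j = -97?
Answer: -290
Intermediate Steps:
98 + j*y(2) = 98 - 97*4 = 98 - 388 = -290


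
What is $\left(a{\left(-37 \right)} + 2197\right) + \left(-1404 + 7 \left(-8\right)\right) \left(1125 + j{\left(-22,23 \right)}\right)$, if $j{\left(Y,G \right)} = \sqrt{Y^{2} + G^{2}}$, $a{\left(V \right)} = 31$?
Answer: $-1640272 - 1460 \sqrt{1013} \approx -1.6867 \cdot 10^{6}$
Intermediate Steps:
$j{\left(Y,G \right)} = \sqrt{G^{2} + Y^{2}}$
$\left(a{\left(-37 \right)} + 2197\right) + \left(-1404 + 7 \left(-8\right)\right) \left(1125 + j{\left(-22,23 \right)}\right) = \left(31 + 2197\right) + \left(-1404 + 7 \left(-8\right)\right) \left(1125 + \sqrt{23^{2} + \left(-22\right)^{2}}\right) = 2228 + \left(-1404 - 56\right) \left(1125 + \sqrt{529 + 484}\right) = 2228 - 1460 \left(1125 + \sqrt{1013}\right) = 2228 - \left(1642500 + 1460 \sqrt{1013}\right) = -1640272 - 1460 \sqrt{1013}$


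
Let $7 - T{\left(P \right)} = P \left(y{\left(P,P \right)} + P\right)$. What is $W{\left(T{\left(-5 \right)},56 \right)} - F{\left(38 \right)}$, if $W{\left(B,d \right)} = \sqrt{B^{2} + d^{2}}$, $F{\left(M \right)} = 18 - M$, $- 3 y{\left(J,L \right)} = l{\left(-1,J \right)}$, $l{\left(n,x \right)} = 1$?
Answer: $20 + \frac{\sqrt{31705}}{3} \approx 79.353$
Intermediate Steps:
$y{\left(J,L \right)} = - \frac{1}{3}$ ($y{\left(J,L \right)} = \left(- \frac{1}{3}\right) 1 = - \frac{1}{3}$)
$T{\left(P \right)} = 7 - P \left(- \frac{1}{3} + P\right)$
$W{\left(T{\left(-5 \right)},56 \right)} - F{\left(38 \right)} = \sqrt{\left(7 - \left(-5\right)^{2} + \frac{1}{3} \left(-5\right)\right)^{2} + 56^{2}} - \left(18 - 38\right) = \sqrt{\left(7 - 25 - \frac{5}{3}\right)^{2} + 3136} - \left(18 - 38\right) = \sqrt{\left(7 - 25 - \frac{5}{3}\right)^{2} + 3136} - -20 = \sqrt{\left(- \frac{59}{3}\right)^{2} + 3136} + 20 = \sqrt{\frac{3481}{9} + 3136} + 20 = \sqrt{\frac{31705}{9}} + 20 = \frac{\sqrt{31705}}{3} + 20 = 20 + \frac{\sqrt{31705}}{3}$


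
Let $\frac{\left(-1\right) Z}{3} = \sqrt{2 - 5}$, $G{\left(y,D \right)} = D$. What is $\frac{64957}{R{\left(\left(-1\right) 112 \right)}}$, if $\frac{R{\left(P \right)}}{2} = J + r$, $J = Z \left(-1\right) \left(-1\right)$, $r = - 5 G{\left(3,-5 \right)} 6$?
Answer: $\frac{1623925}{7509} + \frac{64957 i \sqrt{3}}{15018} \approx 216.26 + 7.4916 i$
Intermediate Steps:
$Z = - 3 i \sqrt{3}$ ($Z = - 3 \sqrt{2 - 5} = - 3 \sqrt{-3} = - 3 i \sqrt{3} \approx - 5.1962 i$)
$r = 150$ ($r = \left(-5\right) \left(-5\right) 6 = 25 \cdot 6 = 150$)
$J = - 3 i \sqrt{3}$ ($J = - 3 i \sqrt{3} \left(-1\right) \left(-1\right) = 3 i \sqrt{3} \left(-1\right) = - 3 i \sqrt{3} \approx - 5.1962 i$)
$R{\left(P \right)} = 300 - 6 i \sqrt{3}$ ($R{\left(P \right)} = 2 \left(- 3 i \sqrt{3} + 150\right) = 2 \left(150 - 3 i \sqrt{3}\right) = 300 - 6 i \sqrt{3}$)
$\frac{64957}{R{\left(\left(-1\right) 112 \right)}} = \frac{64957}{300 - 6 i \sqrt{3}}$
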